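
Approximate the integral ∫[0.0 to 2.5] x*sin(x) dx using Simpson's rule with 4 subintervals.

f(x) = x*sin(x)
a = 0.0, b = 2.5, n = 4
h = (b - a)/n = 0.625000

Simpson's rule: (h/3)[f(x₀) + 4f(x₁) + 2f(x₂) + ... + f(xₙ)]

x_0 = 0.0000, f(x_0) = 0.000000, coefficient = 1
x_1 = 0.6250, f(x_1) = 0.365686, coefficient = 4
x_2 = 1.2500, f(x_2) = 1.186231, coefficient = 2
x_3 = 1.8750, f(x_3) = 1.788911, coefficient = 4
x_4 = 2.5000, f(x_4) = 1.496180, coefficient = 1

I ≈ (0.625000/3) × 12.487028 = 2.601464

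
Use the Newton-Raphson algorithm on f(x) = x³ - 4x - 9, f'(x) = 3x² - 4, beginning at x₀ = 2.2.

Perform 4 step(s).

f(x) = x³ - 4x - 9
f'(x) = 3x² - 4
x₀ = 2.2

Newton-Raphson formula: x_{n+1} = x_n - f(x_n)/f'(x_n)

Iteration 1:
  f(2.200000) = -7.152000
  f'(2.200000) = 10.520000
  x_1 = 2.200000 - (-7.152000)/10.520000 = 2.879848
Iteration 2:
  f(2.879848) = 3.364696
  f'(2.879848) = 20.880572
  x_2 = 2.879848 - 3.364696/20.880572 = 2.718708
Iteration 3:
  f(2.718708) = 0.220151
  f'(2.718708) = 18.174118
  x_3 = 2.718708 - 0.220151/18.174118 = 2.706594
Iteration 4:
  f(2.706594) = 0.001195
  f'(2.706594) = 17.976960
  x_4 = 2.706594 - 0.001195/17.976960 = 2.706528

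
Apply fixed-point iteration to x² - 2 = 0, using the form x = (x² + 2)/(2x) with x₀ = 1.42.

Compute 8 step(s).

Equation: x² - 2 = 0
Fixed-point form: x = (x² + 2)/(2x)
x₀ = 1.42

x_1 = g(1.420000) = 1.414225
x_2 = g(1.414225) = 1.414214
x_3 = g(1.414214) = 1.414214
x_4 = g(1.414214) = 1.414214
x_5 = g(1.414214) = 1.414214
x_6 = g(1.414214) = 1.414214
x_7 = g(1.414214) = 1.414214
x_8 = g(1.414214) = 1.414214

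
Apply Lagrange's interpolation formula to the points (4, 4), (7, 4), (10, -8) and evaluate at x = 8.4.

Lagrange interpolation formula:
P(x) = Σ yᵢ × Lᵢ(x)
where Lᵢ(x) = Π_{j≠i} (x - xⱼ)/(xᵢ - xⱼ)

L_0(8.4) = (8.4 - 7)/(4 - 7) × (8.4 - 10)/(4 - 10) = -0.124444
L_1(8.4) = (8.4 - 4)/(7 - 4) × (8.4 - 10)/(7 - 10) = 0.782222
L_2(8.4) = (8.4 - 4)/(10 - 4) × (8.4 - 7)/(10 - 7) = 0.342222

P(8.4) = 4×L_0(8.4) + 4×L_1(8.4) + (-8)×L_2(8.4)
P(8.4) = -0.106667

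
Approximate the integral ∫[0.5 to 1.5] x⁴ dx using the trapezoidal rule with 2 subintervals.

f(x) = x⁴
a = 0.5, b = 1.5, n = 2
h = (b - a)/n = 0.500000

Trapezoidal rule: (h/2)[f(x₀) + 2f(x₁) + 2f(x₂) + ... + f(xₙ)]

x_0 = 0.5000, f(x_0) = 0.062500, coefficient = 1
x_1 = 1.0000, f(x_1) = 1.000000, coefficient = 2
x_2 = 1.5000, f(x_2) = 5.062500, coefficient = 1

I ≈ (0.500000/2) × 7.125000 = 1.781250
Exact value: 1.512500
Error: 0.268750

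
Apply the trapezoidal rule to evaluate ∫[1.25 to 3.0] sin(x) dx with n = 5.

f(x) = sin(x)
a = 1.25, b = 3.0, n = 5
h = (b - a)/n = 0.350000

Trapezoidal rule: (h/2)[f(x₀) + 2f(x₁) + 2f(x₂) + ... + f(xₙ)]

x_0 = 1.2500, f(x_0) = 0.948985, coefficient = 1
x_1 = 1.6000, f(x_1) = 0.999574, coefficient = 2
x_2 = 1.9500, f(x_2) = 0.928960, coefficient = 2
x_3 = 2.3000, f(x_3) = 0.745705, coefficient = 2
x_4 = 2.6500, f(x_4) = 0.472031, coefficient = 2
x_5 = 3.0000, f(x_5) = 0.141120, coefficient = 1

I ≈ (0.350000/2) × 7.382643 = 1.291962
Exact value: 1.305315
Error: 0.013352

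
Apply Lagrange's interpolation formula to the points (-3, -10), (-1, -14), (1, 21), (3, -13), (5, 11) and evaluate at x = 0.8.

Lagrange interpolation formula:
P(x) = Σ yᵢ × Lᵢ(x)
where Lᵢ(x) = Π_{j≠i} (x - xⱼ)/(xᵢ - xⱼ)

L_0(0.8) = (0.8 - (-1))/(-3 - (-1)) × (0.8 - 1)/(-3 - 1) × (0.8 - 3)/(-3 - 3) × (0.8 - 5)/(-3 - 5) = -0.008662
L_1(0.8) = (0.8 - (-3))/(-1 - (-3)) × (0.8 - 1)/(-1 - 1) × (0.8 - 3)/(-1 - 3) × (0.8 - 5)/(-1 - 5) = 0.073150
L_2(0.8) = (0.8 - (-3))/(1 - (-3)) × (0.8 - (-1))/(1 - (-1)) × (0.8 - 3)/(1 - 3) × (0.8 - 5)/(1 - 5) = 0.987525
L_3(0.8) = (0.8 - (-3))/(3 - (-3)) × (0.8 - (-1))/(3 - (-1)) × (0.8 - 1)/(3 - 1) × (0.8 - 5)/(3 - 5) = -0.059850
L_4(0.8) = (0.8 - (-3))/(5 - (-3)) × (0.8 - (-1))/(5 - (-1)) × (0.8 - 1)/(5 - 1) × (0.8 - 3)/(5 - 3) = 0.007837

P(0.8) = (-10)×L_0(0.8) + (-14)×L_1(0.8) + 21×L_2(0.8) + (-13)×L_3(0.8) + 11×L_4(0.8)
P(0.8) = 20.664813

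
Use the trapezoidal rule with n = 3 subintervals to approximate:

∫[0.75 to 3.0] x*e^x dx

f(x) = x*e^x
a = 0.75, b = 3.0, n = 3
h = (b - a)/n = 0.750000

Trapezoidal rule: (h/2)[f(x₀) + 2f(x₁) + 2f(x₂) + ... + f(xₙ)]

x_0 = 0.7500, f(x_0) = 1.587750, coefficient = 1
x_1 = 1.5000, f(x_1) = 6.722534, coefficient = 2
x_2 = 2.2500, f(x_2) = 21.347406, coefficient = 2
x_3 = 3.0000, f(x_3) = 60.256611, coefficient = 1

I ≈ (0.750000/2) × 117.984239 = 44.244090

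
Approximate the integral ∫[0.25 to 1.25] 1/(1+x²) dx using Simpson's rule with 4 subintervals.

f(x) = 1/(1+x²)
a = 0.25, b = 1.25, n = 4
h = (b - a)/n = 0.250000

Simpson's rule: (h/3)[f(x₀) + 4f(x₁) + 2f(x₂) + ... + f(xₙ)]

x_0 = 0.2500, f(x_0) = 0.941176, coefficient = 1
x_1 = 0.5000, f(x_1) = 0.800000, coefficient = 4
x_2 = 0.7500, f(x_2) = 0.640000, coefficient = 2
x_3 = 1.0000, f(x_3) = 0.500000, coefficient = 4
x_4 = 1.2500, f(x_4) = 0.390244, coefficient = 1

I ≈ (0.250000/3) × 7.811420 = 0.650952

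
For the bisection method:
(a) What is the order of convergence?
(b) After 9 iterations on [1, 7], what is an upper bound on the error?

(a) Bisection has linear (order 1) convergence; the error is halved each step.

(b) Error bound = (b-a)/2^n = (7 - 1)/2^{9}
    = 6/2^{9}

(a) 1 (linear); (b) error ≤ 1.17e-02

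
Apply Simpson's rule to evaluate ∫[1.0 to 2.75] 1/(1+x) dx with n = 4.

f(x) = 1/(1+x)
a = 1.0, b = 2.75, n = 4
h = (b - a)/n = 0.437500

Simpson's rule: (h/3)[f(x₀) + 4f(x₁) + 2f(x₂) + ... + f(xₙ)]

x_0 = 1.0000, f(x_0) = 0.500000, coefficient = 1
x_1 = 1.4375, f(x_1) = 0.410256, coefficient = 4
x_2 = 1.8750, f(x_2) = 0.347826, coefficient = 2
x_3 = 2.3125, f(x_3) = 0.301887, coefficient = 4
x_4 = 2.7500, f(x_4) = 0.266667, coefficient = 1

I ≈ (0.437500/3) × 4.310892 = 0.628672
Exact value: 0.628609
Error: 0.000063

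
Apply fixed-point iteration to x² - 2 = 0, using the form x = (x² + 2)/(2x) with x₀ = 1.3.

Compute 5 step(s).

Equation: x² - 2 = 0
Fixed-point form: x = (x² + 2)/(2x)
x₀ = 1.3

x_1 = g(1.300000) = 1.419231
x_2 = g(1.419231) = 1.414222
x_3 = g(1.414222) = 1.414214
x_4 = g(1.414214) = 1.414214
x_5 = g(1.414214) = 1.414214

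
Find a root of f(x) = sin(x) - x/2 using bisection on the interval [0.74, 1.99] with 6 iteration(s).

f(x) = sin(x) - x/2
Initial interval: [0.74, 1.99]

Iteration 1:
  c_1 = (0.740000 + 1.990000)/2 = 1.365000
  f(c_1) = f(1.365000) = 0.296399
  f(a) × f(c) ≥ 0, new interval: [1.365000, 1.990000]
Iteration 2:
  c_2 = (1.365000 + 1.990000)/2 = 1.677500
  f(c_2) = f(1.677500) = 0.155563
  f(a) × f(c) ≥ 0, new interval: [1.677500, 1.990000]
Iteration 3:
  c_3 = (1.677500 + 1.990000)/2 = 1.833750
  f(c_3) = f(1.833750) = 0.048751
  f(a) × f(c) ≥ 0, new interval: [1.833750, 1.990000]
Iteration 4:
  c_4 = (1.833750 + 1.990000)/2 = 1.911875
  f(c_4) = f(1.911875) = -0.013543
  f(a) × f(c) < 0, new interval: [1.833750, 1.911875]
Iteration 5:
  c_5 = (1.833750 + 1.911875)/2 = 1.872812
  f(c_5) = f(1.872812) = 0.018332
  f(a) × f(c) ≥ 0, new interval: [1.872812, 1.911875]
Iteration 6:
  c_6 = (1.872812 + 1.911875)/2 = 1.892344
  f(c_6) = f(1.892344) = 0.002576
  f(a) × f(c) ≥ 0, new interval: [1.892344, 1.911875]

After 6 iteration(s), the approximation is c_6 = 1.892344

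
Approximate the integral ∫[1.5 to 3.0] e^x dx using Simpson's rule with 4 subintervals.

f(x) = e^x
a = 1.5, b = 3.0, n = 4
h = (b - a)/n = 0.375000

Simpson's rule: (h/3)[f(x₀) + 4f(x₁) + 2f(x₂) + ... + f(xₙ)]

x_0 = 1.5000, f(x_0) = 4.481689, coefficient = 1
x_1 = 1.8750, f(x_1) = 6.520819, coefficient = 4
x_2 = 2.2500, f(x_2) = 9.487736, coefficient = 2
x_3 = 2.6250, f(x_3) = 13.804574, coefficient = 4
x_4 = 3.0000, f(x_4) = 20.085537, coefficient = 1

I ≈ (0.375000/3) × 124.844271 = 15.605534
Exact value: 15.603848
Error: 0.001686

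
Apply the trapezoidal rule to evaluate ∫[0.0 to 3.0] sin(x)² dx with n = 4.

f(x) = sin(x)²
a = 0.0, b = 3.0, n = 4
h = (b - a)/n = 0.750000

Trapezoidal rule: (h/2)[f(x₀) + 2f(x₁) + 2f(x₂) + ... + f(xₙ)]

x_0 = 0.0000, f(x_0) = 0.000000, coefficient = 1
x_1 = 0.7500, f(x_1) = 0.464631, coefficient = 2
x_2 = 1.5000, f(x_2) = 0.994996, coefficient = 2
x_3 = 2.2500, f(x_3) = 0.605398, coefficient = 2
x_4 = 3.0000, f(x_4) = 0.019915, coefficient = 1

I ≈ (0.750000/2) × 4.149966 = 1.556237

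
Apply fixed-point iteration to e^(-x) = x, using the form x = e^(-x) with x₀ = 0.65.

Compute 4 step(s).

Equation: e^(-x) = x
Fixed-point form: x = e^(-x)
x₀ = 0.65

x_1 = g(0.650000) = 0.522046
x_2 = g(0.522046) = 0.593306
x_3 = g(0.593306) = 0.552498
x_4 = g(0.552498) = 0.575510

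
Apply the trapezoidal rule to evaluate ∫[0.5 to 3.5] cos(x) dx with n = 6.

f(x) = cos(x)
a = 0.5, b = 3.5, n = 6
h = (b - a)/n = 0.500000

Trapezoidal rule: (h/2)[f(x₀) + 2f(x₁) + 2f(x₂) + ... + f(xₙ)]

x_0 = 0.5000, f(x_0) = 0.877583, coefficient = 1
x_1 = 1.0000, f(x_1) = 0.540302, coefficient = 2
x_2 = 1.5000, f(x_2) = 0.070737, coefficient = 2
x_3 = 2.0000, f(x_3) = -0.416147, coefficient = 2
x_4 = 2.5000, f(x_4) = -0.801144, coefficient = 2
x_5 = 3.0000, f(x_5) = -0.989992, coefficient = 2
x_6 = 3.5000, f(x_6) = -0.936457, coefficient = 1

I ≈ (0.500000/2) × -3.251361 = -0.812840
Exact value: -0.830209
Error: 0.017369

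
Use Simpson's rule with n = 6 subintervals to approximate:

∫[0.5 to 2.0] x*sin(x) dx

f(x) = x*sin(x)
a = 0.5, b = 2.0, n = 6
h = (b - a)/n = 0.250000

Simpson's rule: (h/3)[f(x₀) + 4f(x₁) + 2f(x₂) + ... + f(xₙ)]

x_0 = 0.5000, f(x_0) = 0.239713, coefficient = 1
x_1 = 0.7500, f(x_1) = 0.511229, coefficient = 4
x_2 = 1.0000, f(x_2) = 0.841471, coefficient = 2
x_3 = 1.2500, f(x_3) = 1.186231, coefficient = 4
x_4 = 1.5000, f(x_4) = 1.496242, coefficient = 2
x_5 = 1.7500, f(x_5) = 1.721975, coefficient = 4
x_6 = 2.0000, f(x_6) = 1.818595, coefficient = 1

I ≈ (0.250000/3) × 20.411476 = 1.700956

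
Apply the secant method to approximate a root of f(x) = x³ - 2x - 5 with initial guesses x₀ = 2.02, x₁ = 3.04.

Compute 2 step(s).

f(x) = x³ - 2x - 5
x₀ = 2.02, x₁ = 3.04

Secant formula: x_{n+1} = x_n - f(x_n)(x_n - x_{n-1})/(f(x_n) - f(x_{n-1}))

Iteration 1:
  f(2.020000) = -0.797592
  f(3.040000) = 17.014464
  x_2 = 3.040000 - 17.014464×(3.040000 - 2.020000)/(17.014464 - (-0.797592))
       = 2.065674
Iteration 2:
  f(3.040000) = 17.014464
  f(2.065674) = -0.317101
  x_3 = 2.065674 - (-0.317101)×(2.065674 - 3.040000)/(-0.317101 - 17.014464)
       = 2.083500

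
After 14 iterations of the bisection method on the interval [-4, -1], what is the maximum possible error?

Bisection error bound: |error| ≤ (b-a)/2^n
|error| ≤ (-1 - (-4))/2^14 = 3/2^14
|error| ≤ 0.0001831055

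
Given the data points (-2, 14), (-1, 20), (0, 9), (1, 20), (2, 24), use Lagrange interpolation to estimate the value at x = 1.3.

Lagrange interpolation formula:
P(x) = Σ yᵢ × Lᵢ(x)
where Lᵢ(x) = Π_{j≠i} (x - xⱼ)/(xᵢ - xⱼ)

L_0(1.3) = (1.3 - (-1))/(-2 - (-1)) × (1.3 - 0)/(-2 - 0) × (1.3 - 1)/(-2 - 1) × (1.3 - 2)/(-2 - 2) = -0.026163
L_1(1.3) = (1.3 - (-2))/(-1 - (-2)) × (1.3 - 0)/(-1 - 0) × (1.3 - 1)/(-1 - 1) × (1.3 - 2)/(-1 - 2) = 0.150150
L_2(1.3) = (1.3 - (-2))/(0 - (-2)) × (1.3 - (-1))/(0 - (-1)) × (1.3 - 1)/(0 - 1) × (1.3 - 2)/(0 - 2) = -0.398475
L_3(1.3) = (1.3 - (-2))/(1 - (-2)) × (1.3 - (-1))/(1 - (-1)) × (1.3 - 0)/(1 - 0) × (1.3 - 2)/(1 - 2) = 1.151150
L_4(1.3) = (1.3 - (-2))/(2 - (-2)) × (1.3 - (-1))/(2 - (-1)) × (1.3 - 0)/(2 - 0) × (1.3 - 1)/(2 - 1) = 0.123338

P(1.3) = 14×L_0(1.3) + 20×L_1(1.3) + 9×L_2(1.3) + 20×L_3(1.3) + 24×L_4(1.3)
P(1.3) = 25.033550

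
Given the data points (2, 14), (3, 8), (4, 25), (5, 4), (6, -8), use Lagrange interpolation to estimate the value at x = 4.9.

Lagrange interpolation formula:
P(x) = Σ yᵢ × Lᵢ(x)
where Lᵢ(x) = Π_{j≠i} (x - xⱼ)/(xᵢ - xⱼ)

L_0(4.9) = (4.9 - 3)/(2 - 3) × (4.9 - 4)/(2 - 4) × (4.9 - 5)/(2 - 5) × (4.9 - 6)/(2 - 6) = 0.007837
L_1(4.9) = (4.9 - 2)/(3 - 2) × (4.9 - 4)/(3 - 4) × (4.9 - 5)/(3 - 5) × (4.9 - 6)/(3 - 6) = -0.047850
L_2(4.9) = (4.9 - 2)/(4 - 2) × (4.9 - 3)/(4 - 3) × (4.9 - 5)/(4 - 5) × (4.9 - 6)/(4 - 6) = 0.151525
L_3(4.9) = (4.9 - 2)/(5 - 2) × (4.9 - 3)/(5 - 3) × (4.9 - 4)/(5 - 4) × (4.9 - 6)/(5 - 6) = 0.909150
L_4(4.9) = (4.9 - 2)/(6 - 2) × (4.9 - 3)/(6 - 3) × (4.9 - 4)/(6 - 4) × (4.9 - 5)/(6 - 5) = -0.020662

P(4.9) = 14×L_0(4.9) + 8×L_1(4.9) + 25×L_2(4.9) + 4×L_3(4.9) + (-8)×L_4(4.9)
P(4.9) = 7.316950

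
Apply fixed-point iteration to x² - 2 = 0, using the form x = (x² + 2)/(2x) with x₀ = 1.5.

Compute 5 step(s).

Equation: x² - 2 = 0
Fixed-point form: x = (x² + 2)/(2x)
x₀ = 1.5

x_1 = g(1.500000) = 1.416667
x_2 = g(1.416667) = 1.414216
x_3 = g(1.414216) = 1.414214
x_4 = g(1.414214) = 1.414214
x_5 = g(1.414214) = 1.414214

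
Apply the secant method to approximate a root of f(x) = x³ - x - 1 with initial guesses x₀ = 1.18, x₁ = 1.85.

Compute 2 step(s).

f(x) = x³ - x - 1
x₀ = 1.18, x₁ = 1.85

Secant formula: x_{n+1} = x_n - f(x_n)(x_n - x_{n-1})/(f(x_n) - f(x_{n-1}))

Iteration 1:
  f(1.180000) = -0.536968
  f(1.850000) = 3.481625
  x_2 = 1.850000 - 3.481625×(1.850000 - 1.180000)/(3.481625 - (-0.536968))
       = 1.269526
Iteration 2:
  f(1.850000) = 3.481625
  f(1.269526) = -0.223436
  x_3 = 1.269526 - (-0.223436)×(1.269526 - 1.850000)/(-0.223436 - 3.481625)
       = 1.304532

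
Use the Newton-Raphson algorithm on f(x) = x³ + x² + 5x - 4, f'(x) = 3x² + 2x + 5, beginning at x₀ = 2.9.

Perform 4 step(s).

f(x) = x³ + x² + 5x - 4
f'(x) = 3x² + 2x + 5
x₀ = 2.9

Newton-Raphson formula: x_{n+1} = x_n - f(x_n)/f'(x_n)

Iteration 1:
  f(2.900000) = 43.299000
  f'(2.900000) = 36.030000
  x_1 = 2.900000 - 43.299000/36.030000 = 1.698251
Iteration 2:
  f(1.698251) = 12.273171
  f'(1.698251) = 17.048677
  x_2 = 1.698251 - 12.273171/17.048677 = 0.978362
Iteration 3:
  f(0.978362) = 2.785478
  f'(0.978362) = 9.828297
  x_3 = 0.978362 - 2.785478/9.828297 = 0.694947
Iteration 4:
  f(0.694947) = 0.293315
  f'(0.694947) = 7.838751
  x_4 = 0.694947 - 0.293315/7.838751 = 0.657529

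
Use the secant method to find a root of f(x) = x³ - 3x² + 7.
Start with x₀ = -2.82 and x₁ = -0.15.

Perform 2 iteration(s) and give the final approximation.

f(x) = x³ - 3x² + 7
x₀ = -2.82, x₁ = -0.15

Secant formula: x_{n+1} = x_n - f(x_n)(x_n - x_{n-1})/(f(x_n) - f(x_{n-1}))

Iteration 1:
  f(-2.820000) = -39.282968
  f(-0.150000) = 6.929125
  x_2 = -0.150000 - 6.929125×(-0.150000 - (-2.820000))/(6.929125 - (-39.282968))
       = -0.550345
Iteration 2:
  f(-0.150000) = 6.929125
  f(-0.550345) = 5.924674
  x_3 = -0.550345 - 5.924674×(-0.550345 - (-0.150000))/(5.924674 - 6.929125)
       = -2.911747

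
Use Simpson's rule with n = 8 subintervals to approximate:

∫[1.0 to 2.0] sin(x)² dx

f(x) = sin(x)²
a = 1.0, b = 2.0, n = 8
h = (b - a)/n = 0.125000

Simpson's rule: (h/3)[f(x₀) + 4f(x₁) + 2f(x₂) + ... + f(xₙ)]

x_0 = 1.0000, f(x_0) = 0.708073, coefficient = 1
x_1 = 1.1250, f(x_1) = 0.814087, coefficient = 4
x_2 = 1.2500, f(x_2) = 0.900572, coefficient = 2
x_3 = 1.3750, f(x_3) = 0.962151, coefficient = 4
x_4 = 1.5000, f(x_4) = 0.994996, coefficient = 2
x_5 = 1.6250, f(x_5) = 0.997065, coefficient = 4
x_6 = 1.7500, f(x_6) = 0.968228, coefficient = 2
x_7 = 1.8750, f(x_7) = 0.910280, coefficient = 4
x_8 = 2.0000, f(x_8) = 0.826822, coefficient = 1

I ≈ (0.125000/3) × 21.996818 = 0.916534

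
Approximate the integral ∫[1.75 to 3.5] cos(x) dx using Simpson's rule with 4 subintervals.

f(x) = cos(x)
a = 1.75, b = 3.5, n = 4
h = (b - a)/n = 0.437500

Simpson's rule: (h/3)[f(x₀) + 4f(x₁) + 2f(x₂) + ... + f(xₙ)]

x_0 = 1.7500, f(x_0) = -0.178246, coefficient = 1
x_1 = 2.1875, f(x_1) = -0.578349, coefficient = 4
x_2 = 2.6250, f(x_2) = -0.869507, coefficient = 2
x_3 = 3.0625, f(x_3) = -0.996874, coefficient = 4
x_4 = 3.5000, f(x_4) = -0.936457, coefficient = 1

I ≈ (0.437500/3) × -9.154609 = -1.335047
Exact value: -1.334769
Error: 0.000278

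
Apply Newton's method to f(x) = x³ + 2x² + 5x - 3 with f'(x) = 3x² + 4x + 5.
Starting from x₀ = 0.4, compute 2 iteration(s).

f(x) = x³ + 2x² + 5x - 3
f'(x) = 3x² + 4x + 5
x₀ = 0.4

Newton-Raphson formula: x_{n+1} = x_n - f(x_n)/f'(x_n)

Iteration 1:
  f(0.400000) = -0.616000
  f'(0.400000) = 7.080000
  x_1 = 0.400000 - (-0.616000)/7.080000 = 0.487006
Iteration 2:
  f(0.487006) = 0.024883
  f'(0.487006) = 7.659546
  x_2 = 0.487006 - 0.024883/7.659546 = 0.483757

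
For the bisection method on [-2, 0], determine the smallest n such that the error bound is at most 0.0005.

We need (b-a)/2^n ≤ 0.0005
(0 - (-2))/2^n ≤ 0.0005
2/2^n ≤ 0.0005
2^n ≥ 4000
n ≥ log₂(4000) = 11.97
n ≥ 12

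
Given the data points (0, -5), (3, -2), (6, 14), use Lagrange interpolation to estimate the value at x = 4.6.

Lagrange interpolation formula:
P(x) = Σ yᵢ × Lᵢ(x)
where Lᵢ(x) = Π_{j≠i} (x - xⱼ)/(xᵢ - xⱼ)

L_0(4.6) = (4.6 - 3)/(0 - 3) × (4.6 - 6)/(0 - 6) = -0.124444
L_1(4.6) = (4.6 - 0)/(3 - 0) × (4.6 - 6)/(3 - 6) = 0.715556
L_2(4.6) = (4.6 - 0)/(6 - 0) × (4.6 - 3)/(6 - 3) = 0.408889

P(4.6) = (-5)×L_0(4.6) + (-2)×L_1(4.6) + 14×L_2(4.6)
P(4.6) = 4.915556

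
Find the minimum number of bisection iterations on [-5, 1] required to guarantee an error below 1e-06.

We need (b-a)/2^n ≤ 1e-06
(1 - (-5))/2^n ≤ 1e-06
6/2^n ≤ 1e-06
2^n ≥ 6000000
n ≥ log₂(6000000) = 22.52
n ≥ 23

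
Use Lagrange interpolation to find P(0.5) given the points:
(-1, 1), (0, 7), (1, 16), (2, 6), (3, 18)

Lagrange interpolation formula:
P(x) = Σ yᵢ × Lᵢ(x)
where Lᵢ(x) = Π_{j≠i} (x - xⱼ)/(xᵢ - xⱼ)

L_0(0.5) = (0.5 - 0)/(-1 - 0) × (0.5 - 1)/(-1 - 1) × (0.5 - 2)/(-1 - 2) × (0.5 - 3)/(-1 - 3) = -0.039062
L_1(0.5) = (0.5 - (-1))/(0 - (-1)) × (0.5 - 1)/(0 - 1) × (0.5 - 2)/(0 - 2) × (0.5 - 3)/(0 - 3) = 0.468750
L_2(0.5) = (0.5 - (-1))/(1 - (-1)) × (0.5 - 0)/(1 - 0) × (0.5 - 2)/(1 - 2) × (0.5 - 3)/(1 - 3) = 0.703125
L_3(0.5) = (0.5 - (-1))/(2 - (-1)) × (0.5 - 0)/(2 - 0) × (0.5 - 1)/(2 - 1) × (0.5 - 3)/(2 - 3) = -0.156250
L_4(0.5) = (0.5 - (-1))/(3 - (-1)) × (0.5 - 0)/(3 - 0) × (0.5 - 1)/(3 - 1) × (0.5 - 2)/(3 - 2) = 0.023438

P(0.5) = 1×L_0(0.5) + 7×L_1(0.5) + 16×L_2(0.5) + 6×L_3(0.5) + 18×L_4(0.5)
P(0.5) = 13.976562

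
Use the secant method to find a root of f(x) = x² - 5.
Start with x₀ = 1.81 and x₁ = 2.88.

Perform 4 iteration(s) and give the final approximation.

f(x) = x² - 5
x₀ = 1.81, x₁ = 2.88

Secant formula: x_{n+1} = x_n - f(x_n)(x_n - x_{n-1})/(f(x_n) - f(x_{n-1}))

Iteration 1:
  f(1.810000) = -1.723900
  f(2.880000) = 3.294400
  x_2 = 2.880000 - 3.294400×(2.880000 - 1.810000)/(3.294400 - (-1.723900))
       = 2.177569
Iteration 2:
  f(2.880000) = 3.294400
  f(2.177569) = -0.258192
  x_3 = 2.177569 - (-0.258192)×(2.177569 - 2.880000)/(-0.258192 - 3.294400)
       = 2.228620
Iteration 3:
  f(2.177569) = -0.258192
  f(2.228620) = -0.033253
  x_4 = 2.228620 - (-0.033253)×(2.228620 - 2.177569)/(-0.033253 - (-0.258192))
       = 2.236167
Iteration 4:
  f(2.228620) = -0.033253
  f(2.236167) = 0.000442
  x_5 = 2.236167 - 0.000442×(2.236167 - 2.228620)/(0.000442 - (-0.033253))
       = 2.236068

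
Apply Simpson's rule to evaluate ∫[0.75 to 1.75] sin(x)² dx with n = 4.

f(x) = sin(x)²
a = 0.75, b = 1.75, n = 4
h = (b - a)/n = 0.250000

Simpson's rule: (h/3)[f(x₀) + 4f(x₁) + 2f(x₂) + ... + f(xₙ)]

x_0 = 0.7500, f(x_0) = 0.464631, coefficient = 1
x_1 = 1.0000, f(x_1) = 0.708073, coefficient = 4
x_2 = 1.2500, f(x_2) = 0.900572, coefficient = 2
x_3 = 1.5000, f(x_3) = 0.994996, coefficient = 4
x_4 = 1.7500, f(x_4) = 0.968228, coefficient = 1

I ≈ (0.250000/3) × 10.046282 = 0.837190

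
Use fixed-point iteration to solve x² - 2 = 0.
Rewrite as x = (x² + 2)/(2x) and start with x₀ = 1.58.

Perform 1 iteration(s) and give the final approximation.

Equation: x² - 2 = 0
Fixed-point form: x = (x² + 2)/(2x)
x₀ = 1.58

x_1 = g(1.580000) = 1.422911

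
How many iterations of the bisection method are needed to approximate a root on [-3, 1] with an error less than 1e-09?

We need (b-a)/2^n ≤ 1e-09
(1 - (-3))/2^n ≤ 1e-09
4/2^n ≤ 1e-09
2^n ≥ 4000000000
n ≥ log₂(4000000000) = 31.90
n ≥ 32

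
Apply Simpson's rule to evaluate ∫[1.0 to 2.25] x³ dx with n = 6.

f(x) = x³
a = 1.0, b = 2.25, n = 6
h = (b - a)/n = 0.208333

Simpson's rule: (h/3)[f(x₀) + 4f(x₁) + 2f(x₂) + ... + f(xₙ)]

x_0 = 1.0000, f(x_0) = 1.000000, coefficient = 1
x_1 = 1.2083, f(x_1) = 1.764251, coefficient = 4
x_2 = 1.4167, f(x_2) = 2.843171, coefficient = 2
x_3 = 1.6250, f(x_3) = 4.291016, coefficient = 4
x_4 = 1.8333, f(x_4) = 6.162037, coefficient = 2
x_5 = 2.0417, f(x_5) = 8.510489, coefficient = 4
x_6 = 2.2500, f(x_6) = 11.390625, coefficient = 1

I ≈ (0.208333/3) × 88.664063 = 6.157227
Exact value: 6.157227
Error: 0.000000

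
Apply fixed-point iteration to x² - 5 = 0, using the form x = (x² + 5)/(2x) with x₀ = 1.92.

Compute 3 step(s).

Equation: x² - 5 = 0
Fixed-point form: x = (x² + 5)/(2x)
x₀ = 1.92

x_1 = g(1.920000) = 2.262083
x_2 = g(2.262083) = 2.236218
x_3 = g(2.236218) = 2.236068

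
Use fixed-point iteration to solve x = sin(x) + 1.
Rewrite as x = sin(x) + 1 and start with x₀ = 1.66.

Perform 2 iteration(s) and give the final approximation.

Equation: x = sin(x) + 1
Fixed-point form: x = sin(x) + 1
x₀ = 1.66

x_1 = g(1.660000) = 1.996024
x_2 = g(1.996024) = 1.910945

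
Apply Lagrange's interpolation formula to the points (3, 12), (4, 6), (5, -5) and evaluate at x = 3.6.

Lagrange interpolation formula:
P(x) = Σ yᵢ × Lᵢ(x)
where Lᵢ(x) = Π_{j≠i} (x - xⱼ)/(xᵢ - xⱼ)

L_0(3.6) = (3.6 - 4)/(3 - 4) × (3.6 - 5)/(3 - 5) = 0.280000
L_1(3.6) = (3.6 - 3)/(4 - 3) × (3.6 - 5)/(4 - 5) = 0.840000
L_2(3.6) = (3.6 - 3)/(5 - 3) × (3.6 - 4)/(5 - 4) = -0.120000

P(3.6) = 12×L_0(3.6) + 6×L_1(3.6) + (-5)×L_2(3.6)
P(3.6) = 9.000000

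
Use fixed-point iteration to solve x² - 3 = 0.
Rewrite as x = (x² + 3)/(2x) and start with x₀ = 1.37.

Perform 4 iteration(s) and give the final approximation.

Equation: x² - 3 = 0
Fixed-point form: x = (x² + 3)/(2x)
x₀ = 1.37

x_1 = g(1.370000) = 1.779891
x_2 = g(1.779891) = 1.732694
x_3 = g(1.732694) = 1.732051
x_4 = g(1.732051) = 1.732051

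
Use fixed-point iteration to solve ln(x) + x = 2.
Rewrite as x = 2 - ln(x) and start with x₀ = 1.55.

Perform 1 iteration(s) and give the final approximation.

Equation: ln(x) + x = 2
Fixed-point form: x = 2 - ln(x)
x₀ = 1.55

x_1 = g(1.550000) = 1.561745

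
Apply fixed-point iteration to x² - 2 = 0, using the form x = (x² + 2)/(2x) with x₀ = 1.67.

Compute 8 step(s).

Equation: x² - 2 = 0
Fixed-point form: x = (x² + 2)/(2x)
x₀ = 1.67

x_1 = g(1.670000) = 1.433802
x_2 = g(1.433802) = 1.414347
x_3 = g(1.414347) = 1.414214
x_4 = g(1.414214) = 1.414214
x_5 = g(1.414214) = 1.414214
x_6 = g(1.414214) = 1.414214
x_7 = g(1.414214) = 1.414214
x_8 = g(1.414214) = 1.414214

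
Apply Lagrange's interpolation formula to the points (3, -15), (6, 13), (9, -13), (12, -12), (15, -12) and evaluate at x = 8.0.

Lagrange interpolation formula:
P(x) = Σ yᵢ × Lᵢ(x)
where Lᵢ(x) = Π_{j≠i} (x - xⱼ)/(xᵢ - xⱼ)

L_0(8.0) = (8.0 - 6)/(3 - 6) × (8.0 - 9)/(3 - 9) × (8.0 - 12)/(3 - 12) × (8.0 - 15)/(3 - 15) = -0.028807
L_1(8.0) = (8.0 - 3)/(6 - 3) × (8.0 - 9)/(6 - 9) × (8.0 - 12)/(6 - 12) × (8.0 - 15)/(6 - 15) = 0.288066
L_2(8.0) = (8.0 - 3)/(9 - 3) × (8.0 - 6)/(9 - 6) × (8.0 - 12)/(9 - 12) × (8.0 - 15)/(9 - 15) = 0.864198
L_3(8.0) = (8.0 - 3)/(12 - 3) × (8.0 - 6)/(12 - 6) × (8.0 - 9)/(12 - 9) × (8.0 - 15)/(12 - 15) = -0.144033
L_4(8.0) = (8.0 - 3)/(15 - 3) × (8.0 - 6)/(15 - 6) × (8.0 - 9)/(15 - 9) × (8.0 - 12)/(15 - 12) = 0.020576

P(8.0) = (-15)×L_0(8.0) + 13×L_1(8.0) + (-13)×L_2(8.0) + (-12)×L_3(8.0) + (-12)×L_4(8.0)
P(8.0) = -5.576132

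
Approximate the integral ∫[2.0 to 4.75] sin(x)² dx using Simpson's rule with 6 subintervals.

f(x) = sin(x)²
a = 2.0, b = 4.75, n = 6
h = (b - a)/n = 0.458333

Simpson's rule: (h/3)[f(x₀) + 4f(x₁) + 2f(x₂) + ... + f(xₙ)]

x_0 = 2.0000, f(x_0) = 0.826822, coefficient = 1
x_1 = 2.4583, f(x_1) = 0.398570, coefficient = 4
x_2 = 2.9167, f(x_2) = 0.049744, coefficient = 2
x_3 = 3.3750, f(x_3) = 0.053497, coefficient = 4
x_4 = 3.8333, f(x_4) = 0.406889, coefficient = 2
x_5 = 4.2917, f(x_5) = 0.833193, coefficient = 4
x_6 = 4.7500, f(x_6) = 0.998586, coefficient = 1

I ≈ (0.458333/3) × 7.879715 = 1.203845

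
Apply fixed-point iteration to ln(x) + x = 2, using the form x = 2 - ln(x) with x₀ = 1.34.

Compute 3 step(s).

Equation: ln(x) + x = 2
Fixed-point form: x = 2 - ln(x)
x₀ = 1.34

x_1 = g(1.340000) = 1.707330
x_2 = g(1.707330) = 1.465069
x_3 = g(1.465069) = 1.618098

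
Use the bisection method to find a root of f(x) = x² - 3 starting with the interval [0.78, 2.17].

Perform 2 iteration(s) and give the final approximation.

f(x) = x² - 3
Initial interval: [0.78, 2.17]

Iteration 1:
  c_1 = (0.780000 + 2.170000)/2 = 1.475000
  f(c_1) = f(1.475000) = -0.824375
  f(a) × f(c) ≥ 0, new interval: [1.475000, 2.170000]
Iteration 2:
  c_2 = (1.475000 + 2.170000)/2 = 1.822500
  f(c_2) = f(1.822500) = 0.321506
  f(a) × f(c) < 0, new interval: [1.475000, 1.822500]

After 2 iteration(s), the approximation is c_2 = 1.822500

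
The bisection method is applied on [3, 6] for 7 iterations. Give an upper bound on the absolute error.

Bisection error bound: |error| ≤ (b-a)/2^n
|error| ≤ (6 - 3)/2^7 = 3/2^7
|error| ≤ 0.0234375000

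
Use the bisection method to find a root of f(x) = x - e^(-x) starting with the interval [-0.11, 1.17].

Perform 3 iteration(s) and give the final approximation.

f(x) = x - e^(-x)
Initial interval: [-0.11, 1.17]

Iteration 1:
  c_1 = (-0.110000 + 1.170000)/2 = 0.530000
  f(c_1) = f(0.530000) = -0.058605
  f(a) × f(c) ≥ 0, new interval: [0.530000, 1.170000]
Iteration 2:
  c_2 = (0.530000 + 1.170000)/2 = 0.850000
  f(c_2) = f(0.850000) = 0.422585
  f(a) × f(c) < 0, new interval: [0.530000, 0.850000]
Iteration 3:
  c_3 = (0.530000 + 0.850000)/2 = 0.690000
  f(c_3) = f(0.690000) = 0.188424
  f(a) × f(c) < 0, new interval: [0.530000, 0.690000]

After 3 iteration(s), the approximation is c_3 = 0.690000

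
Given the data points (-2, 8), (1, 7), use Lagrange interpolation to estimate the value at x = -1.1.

Lagrange interpolation formula:
P(x) = Σ yᵢ × Lᵢ(x)
where Lᵢ(x) = Π_{j≠i} (x - xⱼ)/(xᵢ - xⱼ)

L_0(-1.1) = (-1.1 - 1)/(-2 - 1) = 0.700000
L_1(-1.1) = (-1.1 - (-2))/(1 - (-2)) = 0.300000

P(-1.1) = 8×L_0(-1.1) + 7×L_1(-1.1)
P(-1.1) = 7.700000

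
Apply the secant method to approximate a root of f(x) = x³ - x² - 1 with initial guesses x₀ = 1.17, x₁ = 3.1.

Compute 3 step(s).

f(x) = x³ - x² - 1
x₀ = 1.17, x₁ = 3.1

Secant formula: x_{n+1} = x_n - f(x_n)(x_n - x_{n-1})/(f(x_n) - f(x_{n-1}))

Iteration 1:
  f(1.170000) = -0.767287
  f(3.100000) = 19.181000
  x_2 = 3.100000 - 19.181000×(3.100000 - 1.170000)/(19.181000 - (-0.767287))
       = 1.244235
Iteration 2:
  f(3.100000) = 19.181000
  f(1.244235) = -0.621894
  x_3 = 1.244235 - (-0.621894)×(1.244235 - 3.100000)/(-0.621894 - 19.181000)
       = 1.302514
Iteration 3:
  f(1.244235) = -0.621894
  f(1.302514) = -0.486772
  x_4 = 1.302514 - (-0.486772)×(1.302514 - 1.244235)/(-0.486772 - (-0.621894))
       = 1.512461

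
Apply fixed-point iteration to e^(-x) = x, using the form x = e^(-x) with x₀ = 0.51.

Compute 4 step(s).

Equation: e^(-x) = x
Fixed-point form: x = e^(-x)
x₀ = 0.51

x_1 = g(0.510000) = 0.600496
x_2 = g(0.600496) = 0.548540
x_3 = g(0.548540) = 0.577793
x_4 = g(0.577793) = 0.561135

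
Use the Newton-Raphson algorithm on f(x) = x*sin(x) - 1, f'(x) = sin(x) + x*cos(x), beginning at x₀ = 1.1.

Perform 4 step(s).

f(x) = x*sin(x) - 1
f'(x) = sin(x) + x*cos(x)
x₀ = 1.1

Newton-Raphson formula: x_{n+1} = x_n - f(x_n)/f'(x_n)

Iteration 1:
  f(1.100000) = -0.019672
  f'(1.100000) = 1.390163
  x_1 = 1.100000 - (-0.019672)/1.390163 = 1.114151
Iteration 2:
  f(1.114151) = -0.000009
  f'(1.114151) = 1.388810
  x_2 = 1.114151 - (-0.000009)/1.388810 = 1.114157
Iteration 3:
  f(1.114157) = 0.000000
  f'(1.114157) = 1.388809
  x_3 = 1.114157 - 0.000000/1.388809 = 1.114157
Iteration 4:
  f(1.114157) = 0.000000
  f'(1.114157) = 1.388809
  x_4 = 1.114157 - 0.000000/1.388809 = 1.114157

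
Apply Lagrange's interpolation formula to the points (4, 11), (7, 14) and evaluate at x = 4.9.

Lagrange interpolation formula:
P(x) = Σ yᵢ × Lᵢ(x)
where Lᵢ(x) = Π_{j≠i} (x - xⱼ)/(xᵢ - xⱼ)

L_0(4.9) = (4.9 - 7)/(4 - 7) = 0.700000
L_1(4.9) = (4.9 - 4)/(7 - 4) = 0.300000

P(4.9) = 11×L_0(4.9) + 14×L_1(4.9)
P(4.9) = 11.900000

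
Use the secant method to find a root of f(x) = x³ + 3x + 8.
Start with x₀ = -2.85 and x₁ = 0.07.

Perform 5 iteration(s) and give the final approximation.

f(x) = x³ + 3x + 8
x₀ = -2.85, x₁ = 0.07

Secant formula: x_{n+1} = x_n - f(x_n)(x_n - x_{n-1})/(f(x_n) - f(x_{n-1}))

Iteration 1:
  f(-2.850000) = -23.699125
  f(0.070000) = 8.210343
  x_2 = 0.070000 - 8.210343×(0.070000 - (-2.850000))/(8.210343 - (-23.699125))
       = -0.681319
Iteration 2:
  f(0.070000) = 8.210343
  f(-0.681319) = 5.639776
  x_3 = -0.681319 - 5.639776×(-0.681319 - 0.070000)/(5.639776 - 8.210343)
       = -2.329700
Iteration 3:
  f(-0.681319) = 5.639776
  f(-2.329700) = -11.633554
  x_4 = -2.329700 - (-11.633554)×(-2.329700 - (-0.681319))/(-11.633554 - 5.639776)
       = -1.219519
Iteration 4:
  f(-2.329700) = -11.633554
  f(-1.219519) = 2.527743
  x_5 = -1.219519 - 2.527743×(-1.219519 - (-2.329700))/(2.527743 - (-11.633554))
       = -1.417682
Iteration 5:
  f(-1.219519) = 2.527743
  f(-1.417682) = 0.897661
  x_6 = -1.417682 - 0.897661×(-1.417682 - (-1.219519))/(0.897661 - 2.527743)
       = -1.526808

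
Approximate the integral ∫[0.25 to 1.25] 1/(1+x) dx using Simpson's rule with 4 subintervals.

f(x) = 1/(1+x)
a = 0.25, b = 1.25, n = 4
h = (b - a)/n = 0.250000

Simpson's rule: (h/3)[f(x₀) + 4f(x₁) + 2f(x₂) + ... + f(xₙ)]

x_0 = 0.2500, f(x_0) = 0.800000, coefficient = 1
x_1 = 0.5000, f(x_1) = 0.666667, coefficient = 4
x_2 = 0.7500, f(x_2) = 0.571429, coefficient = 2
x_3 = 1.0000, f(x_3) = 0.500000, coefficient = 4
x_4 = 1.2500, f(x_4) = 0.444444, coefficient = 1

I ≈ (0.250000/3) × 7.053968 = 0.587831
Exact value: 0.587787
Error: 0.000044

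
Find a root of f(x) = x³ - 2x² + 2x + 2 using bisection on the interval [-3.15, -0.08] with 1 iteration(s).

f(x) = x³ - 2x² + 2x + 2
Initial interval: [-3.15, -0.08]

Iteration 1:
  c_1 = (-3.150000 + (-0.080000))/2 = -1.615000
  f(c_1) = f(-1.615000) = -10.658733
  f(a) × f(c) ≥ 0, new interval: [-1.615000, -0.080000]

After 1 iteration(s), the approximation is c_1 = -1.615000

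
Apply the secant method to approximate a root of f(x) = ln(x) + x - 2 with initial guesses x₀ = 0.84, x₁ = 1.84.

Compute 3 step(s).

f(x) = ln(x) + x - 2
x₀ = 0.84, x₁ = 1.84

Secant formula: x_{n+1} = x_n - f(x_n)(x_n - x_{n-1})/(f(x_n) - f(x_{n-1}))

Iteration 1:
  f(0.840000) = -1.334353
  f(1.840000) = 0.449766
  x_2 = 1.840000 - 0.449766×(1.840000 - 0.840000)/(0.449766 - (-1.334353))
       = 1.587906
Iteration 2:
  f(1.840000) = 0.449766
  f(1.587906) = 0.050322
  x_3 = 1.587906 - 0.050322×(1.587906 - 1.840000)/(0.050322 - 0.449766)
       = 1.556147
Iteration 3:
  f(1.587906) = 0.050322
  f(1.556147) = -0.001640
  x_4 = 1.556147 - (-0.001640)×(1.556147 - 1.587906)/(-0.001640 - 0.050322)
       = 1.557149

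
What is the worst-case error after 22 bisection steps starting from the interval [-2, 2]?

Bisection error bound: |error| ≤ (b-a)/2^n
|error| ≤ (2 - (-2))/2^22 = 4/2^22
|error| ≤ 0.0000009537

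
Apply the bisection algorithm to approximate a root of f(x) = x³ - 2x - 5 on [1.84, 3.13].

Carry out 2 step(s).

f(x) = x³ - 2x - 5
Initial interval: [1.84, 3.13]

Iteration 1:
  c_1 = (1.840000 + 3.130000)/2 = 2.485000
  f(c_1) = f(2.485000) = 5.375434
  f(a) × f(c) < 0, new interval: [1.840000, 2.485000]
Iteration 2:
  c_2 = (1.840000 + 2.485000)/2 = 2.162500
  f(c_2) = f(2.162500) = 0.787729
  f(a) × f(c) < 0, new interval: [1.840000, 2.162500]

After 2 iteration(s), the approximation is c_2 = 2.162500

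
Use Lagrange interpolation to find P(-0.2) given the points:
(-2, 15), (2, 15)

Lagrange interpolation formula:
P(x) = Σ yᵢ × Lᵢ(x)
where Lᵢ(x) = Π_{j≠i} (x - xⱼ)/(xᵢ - xⱼ)

L_0(-0.2) = (-0.2 - 2)/(-2 - 2) = 0.550000
L_1(-0.2) = (-0.2 - (-2))/(2 - (-2)) = 0.450000

P(-0.2) = 15×L_0(-0.2) + 15×L_1(-0.2)
P(-0.2) = 15.000000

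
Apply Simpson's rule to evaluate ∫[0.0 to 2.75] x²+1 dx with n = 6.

f(x) = x²+1
a = 0.0, b = 2.75, n = 6
h = (b - a)/n = 0.458333

Simpson's rule: (h/3)[f(x₀) + 4f(x₁) + 2f(x₂) + ... + f(xₙ)]

x_0 = 0.0000, f(x_0) = 1.000000, coefficient = 1
x_1 = 0.4583, f(x_1) = 1.210069, coefficient = 4
x_2 = 0.9167, f(x_2) = 1.840278, coefficient = 2
x_3 = 1.3750, f(x_3) = 2.890625, coefficient = 4
x_4 = 1.8333, f(x_4) = 4.361111, coefficient = 2
x_5 = 2.2917, f(x_5) = 6.251736, coefficient = 4
x_6 = 2.7500, f(x_6) = 8.562500, coefficient = 1

I ≈ (0.458333/3) × 63.375000 = 9.682292
Exact value: 9.682292
Error: 0.000000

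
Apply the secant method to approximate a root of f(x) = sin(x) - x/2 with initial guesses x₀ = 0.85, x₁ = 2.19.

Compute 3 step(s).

f(x) = sin(x) - x/2
x₀ = 0.85, x₁ = 2.19

Secant formula: x_{n+1} = x_n - f(x_n)(x_n - x_{n-1})/(f(x_n) - f(x_{n-1}))

Iteration 1:
  f(0.850000) = 0.326280
  f(2.190000) = -0.280659
  x_2 = 2.190000 - (-0.280659)×(2.190000 - 0.850000)/(-0.280659 - 0.326280)
       = 1.570361
Iteration 2:
  f(2.190000) = -0.280659
  f(1.570361) = 0.214819
  x_3 = 1.570361 - 0.214819×(1.570361 - 2.190000)/(0.214819 - (-0.280659))
       = 1.839011
Iteration 3:
  f(1.570361) = 0.214819
  f(1.839011) = 0.044740
  x_4 = 1.839011 - 0.044740×(1.839011 - 1.570361)/(0.044740 - 0.214819)
       = 1.909680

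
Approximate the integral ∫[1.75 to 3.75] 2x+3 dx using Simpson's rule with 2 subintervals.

f(x) = 2x+3
a = 1.75, b = 3.75, n = 2
h = (b - a)/n = 1.000000

Simpson's rule: (h/3)[f(x₀) + 4f(x₁) + 2f(x₂) + ... + f(xₙ)]

x_0 = 1.7500, f(x_0) = 6.500000, coefficient = 1
x_1 = 2.7500, f(x_1) = 8.500000, coefficient = 4
x_2 = 3.7500, f(x_2) = 10.500000, coefficient = 1

I ≈ (1.000000/3) × 51.000000 = 17.000000
Exact value: 17.000000
Error: 0.000000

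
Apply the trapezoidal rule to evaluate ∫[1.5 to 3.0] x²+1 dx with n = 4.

f(x) = x²+1
a = 1.5, b = 3.0, n = 4
h = (b - a)/n = 0.375000

Trapezoidal rule: (h/2)[f(x₀) + 2f(x₁) + 2f(x₂) + ... + f(xₙ)]

x_0 = 1.5000, f(x_0) = 3.250000, coefficient = 1
x_1 = 1.8750, f(x_1) = 4.515625, coefficient = 2
x_2 = 2.2500, f(x_2) = 6.062500, coefficient = 2
x_3 = 2.6250, f(x_3) = 7.890625, coefficient = 2
x_4 = 3.0000, f(x_4) = 10.000000, coefficient = 1

I ≈ (0.375000/2) × 50.187500 = 9.410156
Exact value: 9.375000
Error: 0.035156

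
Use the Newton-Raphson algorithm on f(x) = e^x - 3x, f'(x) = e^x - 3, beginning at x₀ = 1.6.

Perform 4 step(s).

f(x) = e^x - 3x
f'(x) = e^x - 3
x₀ = 1.6

Newton-Raphson formula: x_{n+1} = x_n - f(x_n)/f'(x_n)

Iteration 1:
  f(1.600000) = 0.153032
  f'(1.600000) = 1.953032
  x_1 = 1.600000 - 0.153032/1.953032 = 1.521644
Iteration 2:
  f(1.521644) = 0.014816
  f'(1.521644) = 1.579747
  x_2 = 1.521644 - 0.014816/1.579747 = 1.512265
Iteration 3:
  f(1.512265) = 0.000201
  f'(1.512265) = 1.536996
  x_3 = 1.512265 - 0.000201/1.536996 = 1.512135
Iteration 4:
  f(1.512135) = 0.000000
  f'(1.512135) = 1.536404
  x_4 = 1.512135 - 0.000000/1.536404 = 1.512135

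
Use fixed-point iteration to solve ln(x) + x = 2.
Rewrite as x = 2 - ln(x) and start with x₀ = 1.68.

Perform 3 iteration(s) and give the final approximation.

Equation: ln(x) + x = 2
Fixed-point form: x = 2 - ln(x)
x₀ = 1.68

x_1 = g(1.680000) = 1.481206
x_2 = g(1.481206) = 1.607143
x_3 = g(1.607143) = 1.525542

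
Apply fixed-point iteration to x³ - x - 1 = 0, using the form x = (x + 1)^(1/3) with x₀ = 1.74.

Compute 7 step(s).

Equation: x³ - x - 1 = 0
Fixed-point form: x = (x + 1)^(1/3)
x₀ = 1.74

x_1 = g(1.740000) = 1.399319
x_2 = g(1.399319) = 1.338739
x_3 = g(1.338739) = 1.327376
x_4 = g(1.327376) = 1.325223
x_5 = g(1.325223) = 1.324814
x_6 = g(1.324814) = 1.324736
x_7 = g(1.324736) = 1.324721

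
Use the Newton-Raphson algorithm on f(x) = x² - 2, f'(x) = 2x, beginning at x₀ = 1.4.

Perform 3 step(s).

f(x) = x² - 2
f'(x) = 2x
x₀ = 1.4

Newton-Raphson formula: x_{n+1} = x_n - f(x_n)/f'(x_n)

Iteration 1:
  f(1.400000) = -0.040000
  f'(1.400000) = 2.800000
  x_1 = 1.400000 - (-0.040000)/2.800000 = 1.414286
Iteration 2:
  f(1.414286) = 0.000204
  f'(1.414286) = 2.828571
  x_2 = 1.414286 - 0.000204/2.828571 = 1.414214
Iteration 3:
  f(1.414214) = 0.000000
  f'(1.414214) = 2.828427
  x_3 = 1.414214 - 0.000000/2.828427 = 1.414214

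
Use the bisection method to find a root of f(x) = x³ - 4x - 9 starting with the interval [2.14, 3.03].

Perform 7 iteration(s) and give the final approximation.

f(x) = x³ - 4x - 9
Initial interval: [2.14, 3.03]

Iteration 1:
  c_1 = (2.140000 + 3.030000)/2 = 2.585000
  f(c_1) = f(2.585000) = -2.066448
  f(a) × f(c) ≥ 0, new interval: [2.585000, 3.030000]
Iteration 2:
  c_2 = (2.585000 + 3.030000)/2 = 2.807500
  f(c_2) = f(2.807500) = 1.898873
  f(a) × f(c) < 0, new interval: [2.585000, 2.807500]
Iteration 3:
  c_3 = (2.585000 + 2.807500)/2 = 2.696250
  f(c_3) = f(2.696250) = -0.183899
  f(a) × f(c) ≥ 0, new interval: [2.696250, 2.807500]
Iteration 4:
  c_4 = (2.696250 + 2.807500)/2 = 2.751875
  f(c_4) = f(2.751875) = 0.831943
  f(a) × f(c) < 0, new interval: [2.696250, 2.751875]
Iteration 5:
  c_5 = (2.696250 + 2.751875)/2 = 2.724063
  f(c_5) = f(2.724063) = 0.317701
  f(a) × f(c) < 0, new interval: [2.696250, 2.724063]
Iteration 6:
  c_6 = (2.696250 + 2.724063)/2 = 2.710156
  f(c_6) = f(2.710156) = 0.065329
  f(a) × f(c) < 0, new interval: [2.696250, 2.710156]
Iteration 7:
  c_7 = (2.696250 + 2.710156)/2 = 2.703203
  f(c_7) = f(2.703203) = -0.059677
  f(a) × f(c) ≥ 0, new interval: [2.703203, 2.710156]

After 7 iteration(s), the approximation is c_7 = 2.703203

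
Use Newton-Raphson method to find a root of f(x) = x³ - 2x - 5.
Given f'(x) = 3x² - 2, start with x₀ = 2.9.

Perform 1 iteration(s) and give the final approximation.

f(x) = x³ - 2x - 5
f'(x) = 3x² - 2
x₀ = 2.9

Newton-Raphson formula: x_{n+1} = x_n - f(x_n)/f'(x_n)

Iteration 1:
  f(2.900000) = 13.589000
  f'(2.900000) = 23.230000
  x_1 = 2.900000 - 13.589000/23.230000 = 2.315024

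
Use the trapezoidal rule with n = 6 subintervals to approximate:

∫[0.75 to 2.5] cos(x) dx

f(x) = cos(x)
a = 0.75, b = 2.5, n = 6
h = (b - a)/n = 0.291667

Trapezoidal rule: (h/2)[f(x₀) + 2f(x₁) + 2f(x₂) + ... + f(xₙ)]

x_0 = 0.7500, f(x_0) = 0.731689, coefficient = 1
x_1 = 1.0417, f(x_1) = 0.504782, coefficient = 2
x_2 = 1.3333, f(x_2) = 0.235238, coefficient = 2
x_3 = 1.6250, f(x_3) = -0.054177, coefficient = 2
x_4 = 1.9167, f(x_4) = -0.339016, coefficient = 2
x_5 = 2.2083, f(x_5) = -0.595218, coefficient = 2
x_6 = 2.5000, f(x_6) = -0.801144, coefficient = 1

I ≈ (0.291667/2) × -0.566237 = -0.082576
Exact value: -0.083167
Error: 0.000590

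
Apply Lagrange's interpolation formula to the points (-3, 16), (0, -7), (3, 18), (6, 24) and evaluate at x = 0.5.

Lagrange interpolation formula:
P(x) = Σ yᵢ × Lᵢ(x)
where Lᵢ(x) = Π_{j≠i} (x - xⱼ)/(xᵢ - xⱼ)

L_0(0.5) = (0.5 - 0)/(-3 - 0) × (0.5 - 3)/(-3 - 3) × (0.5 - 6)/(-3 - 6) = -0.042438
L_1(0.5) = (0.5 - (-3))/(0 - (-3)) × (0.5 - 3)/(0 - 3) × (0.5 - 6)/(0 - 6) = 0.891204
L_2(0.5) = (0.5 - (-3))/(3 - (-3)) × (0.5 - 0)/(3 - 0) × (0.5 - 6)/(3 - 6) = 0.178241
L_3(0.5) = (0.5 - (-3))/(6 - (-3)) × (0.5 - 0)/(6 - 0) × (0.5 - 3)/(6 - 3) = -0.027006

P(0.5) = 16×L_0(0.5) + (-7)×L_1(0.5) + 18×L_2(0.5) + 24×L_3(0.5)
P(0.5) = -4.357253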